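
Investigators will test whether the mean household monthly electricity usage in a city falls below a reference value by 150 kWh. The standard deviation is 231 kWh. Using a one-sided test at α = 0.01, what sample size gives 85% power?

27

For a one-sample z-test, n = ((z_α + z_β)·σ/δ)².
z_α = 2.326 (one-sided α = 0.01); z_β = 1.036 (power 85% → β = 0.15).
n = (3.362 × 231 / 150)² = 26.81
Round up: n = 27.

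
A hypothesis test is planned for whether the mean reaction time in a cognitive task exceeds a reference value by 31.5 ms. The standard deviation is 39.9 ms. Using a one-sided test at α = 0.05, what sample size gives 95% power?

For a one-sample z-test, n = ((z_α + z_β)·σ/δ)².
z_α = 1.645 (one-sided α = 0.05); z_β = 1.645 (power 95% → β = 0.05).
n = (3.290 × 39.9 / 31.5)² = 17.37
Round up: n = 18.

n = 18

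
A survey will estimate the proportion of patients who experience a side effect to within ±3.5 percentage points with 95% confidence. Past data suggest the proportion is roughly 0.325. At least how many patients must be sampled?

688

For a proportion with margin E = 0.035 at 95% confidence, z = 1.960.
n = p̂(1−p̂)(z/E)² = 0.325 × 0.675 × (1.960/0.035)² = 687.96
Round up: n = 688.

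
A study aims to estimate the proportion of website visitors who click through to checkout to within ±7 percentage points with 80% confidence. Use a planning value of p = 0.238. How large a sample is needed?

61

For a proportion with margin E = 0.07 at 80% confidence, z = 1.282.
n = p̂(1−p̂)(z/E)² = 0.238 × 0.762 × (1.282/0.07)² = 60.83
Round up: n = 61.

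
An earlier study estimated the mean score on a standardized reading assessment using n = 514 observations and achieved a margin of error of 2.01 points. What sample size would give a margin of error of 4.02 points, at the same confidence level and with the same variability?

n = 129

Margin of error scales as 1/√n, so n₂ = n₁·(E₁/E₂)².
n₂ = 514 × (2.01/4.02)² = 514 × 0.25 = 128.50
Round up: n₂ = 129.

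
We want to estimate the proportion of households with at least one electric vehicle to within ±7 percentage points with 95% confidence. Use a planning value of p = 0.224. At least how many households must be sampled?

n = 137

For a proportion with margin E = 0.07 at 95% confidence, z = 1.960.
n = p̂(1−p̂)(z/E)² = 0.224 × 0.776 × (1.960/0.07)² = 136.28
Round up: n = 137.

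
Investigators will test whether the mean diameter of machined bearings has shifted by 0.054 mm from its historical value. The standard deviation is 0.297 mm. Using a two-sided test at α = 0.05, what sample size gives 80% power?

238

For a one-sample z-test, n = ((z_{α/2} + z_β)·σ/δ)².
z_{α/2} = 1.960 (two-sided α = 0.05); z_β = 0.842 (power 80% → β = 0.2).
n = (2.802 × 0.297 / 0.054)² = 237.50
Round up: n = 238.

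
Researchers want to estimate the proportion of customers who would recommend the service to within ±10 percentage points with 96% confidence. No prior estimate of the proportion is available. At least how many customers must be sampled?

106

For a proportion with margin E = 0.1 at 96% confidence, z = 2.054.
With no prior estimate, use p = 0.5, which maximizes p(1−p) at 0.25.
n = 0.25 × (z/E)² = 0.25 × (2.054/0.1)² = 105.47
Round up: n = 106.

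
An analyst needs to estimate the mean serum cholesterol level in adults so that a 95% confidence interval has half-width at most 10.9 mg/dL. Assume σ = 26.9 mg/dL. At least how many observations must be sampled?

24

For a mean, the margin of error is E = z·σ/√n, so n = (zσ/E)².
At 95% confidence, z = 1.960.
n = (1.960 × 26.9 / 10.9)² = 23.40
Round up: n = 24.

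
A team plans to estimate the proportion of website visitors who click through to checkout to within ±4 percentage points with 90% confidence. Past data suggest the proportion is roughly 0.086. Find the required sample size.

For a proportion with margin E = 0.04 at 90% confidence, z = 1.645.
n = p̂(1−p̂)(z/E)² = 0.086 × 0.914 × (1.645/0.04)² = 132.94
Round up: n = 133.

133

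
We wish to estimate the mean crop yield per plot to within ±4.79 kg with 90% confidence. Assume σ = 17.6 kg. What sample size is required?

n = 37

For a mean, the margin of error is E = z·σ/√n, so n = (zσ/E)².
At 90% confidence, z = 1.645.
n = (1.645 × 17.6 / 4.79)² = 36.53
Round up: n = 37.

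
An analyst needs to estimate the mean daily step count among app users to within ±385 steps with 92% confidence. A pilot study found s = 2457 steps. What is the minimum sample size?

125

For a mean, the margin of error is E = z·σ/√n, so n = (zσ/E)².
At 92% confidence, z = 1.751.
n = (1.751 × 2457 / 385)² = 124.87
Round up: n = 125.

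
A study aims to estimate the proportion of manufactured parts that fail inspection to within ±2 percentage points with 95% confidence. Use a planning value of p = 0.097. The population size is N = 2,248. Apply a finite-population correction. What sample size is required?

For a proportion with margin E = 0.02 at 95% confidence, z = 1.960.
n = p̂(1−p̂)(z/E)² = 0.097 × 0.903 × (1.960/0.02)² = 841.22 — call this n₀.
Finite-population correction with N = 2,248: n = n₀ / (1 + (n₀−1)/N) = 841.22 / 1.374 = 612.24
Round up: n = 613.

613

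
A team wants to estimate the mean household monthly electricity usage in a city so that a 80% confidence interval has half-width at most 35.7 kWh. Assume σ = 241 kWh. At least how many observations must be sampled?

75

For a mean, the margin of error is E = z·σ/√n, so n = (zσ/E)².
At 80% confidence, z = 1.282.
n = (1.282 × 241 / 35.7)² = 74.90
Round up: n = 75.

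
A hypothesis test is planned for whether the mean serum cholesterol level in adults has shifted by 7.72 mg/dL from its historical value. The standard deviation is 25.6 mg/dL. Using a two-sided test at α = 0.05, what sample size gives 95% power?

For a one-sample z-test, n = ((z_{α/2} + z_β)·σ/δ)².
z_{α/2} = 1.960 (two-sided α = 0.05); z_β = 1.645 (power 95% → β = 0.05).
n = (3.605 × 25.6 / 7.72)² = 142.91
Round up: n = 143.

n = 143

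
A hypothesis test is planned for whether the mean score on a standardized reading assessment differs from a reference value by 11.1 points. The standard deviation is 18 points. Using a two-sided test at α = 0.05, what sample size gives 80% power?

For a one-sample z-test, n = ((z_{α/2} + z_β)·σ/δ)².
z_{α/2} = 1.960 (two-sided α = 0.05); z_β = 0.842 (power 80% → β = 0.2).
n = (2.802 × 18 / 11.1)² = 20.65
Round up: n = 21.

n = 21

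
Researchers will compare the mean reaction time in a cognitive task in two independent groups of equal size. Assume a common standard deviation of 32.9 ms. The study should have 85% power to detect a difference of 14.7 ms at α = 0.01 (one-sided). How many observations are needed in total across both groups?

For two equal groups, n per group = 2·((z_α + z_β)·σ/δ)².
z_α = 2.326; z_β = 1.036 (power 85%).
n = 2 × (3.362 × 32.9 / 14.7)² = 2 × 56.62 = 113.24
Round up: n = 114 per group.
Total across both groups: 2 × 114 = 228.

228 total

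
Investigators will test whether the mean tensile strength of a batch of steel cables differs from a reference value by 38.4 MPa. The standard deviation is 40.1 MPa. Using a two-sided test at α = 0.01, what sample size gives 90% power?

17

For a one-sample z-test, n = ((z_{α/2} + z_β)·σ/δ)².
z_{α/2} = 2.576 (two-sided α = 0.01); z_β = 1.282 (power 90% → β = 0.1).
n = (3.858 × 40.1 / 38.4)² = 16.23
Round up: n = 17.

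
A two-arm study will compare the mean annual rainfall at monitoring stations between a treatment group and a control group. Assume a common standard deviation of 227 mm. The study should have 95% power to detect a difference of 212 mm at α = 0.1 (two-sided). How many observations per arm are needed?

For two equal groups, n per group = 2·((z_{α/2} + z_β)·σ/δ)².
z_{α/2} = 1.645; z_β = 1.645 (power 95%).
n = 2 × (3.290 × 227 / 212)² = 2 × 12.41 = 24.82
Round up: n = 25 per group.

25 per group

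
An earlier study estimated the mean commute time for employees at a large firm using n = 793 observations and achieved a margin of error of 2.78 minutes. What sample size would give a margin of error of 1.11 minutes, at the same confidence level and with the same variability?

4975

Margin of error scales as 1/√n, so n₂ = n₁·(E₁/E₂)².
n₂ = 793 × (2.78/1.11)² = 793 × 6.273 = 4974.49
Round up: n₂ = 4975.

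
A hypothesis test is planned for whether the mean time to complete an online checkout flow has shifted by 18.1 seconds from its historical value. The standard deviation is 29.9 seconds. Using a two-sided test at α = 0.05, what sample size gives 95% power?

For a one-sample z-test, n = ((z_{α/2} + z_β)·σ/δ)².
z_{α/2} = 1.960 (two-sided α = 0.05); z_β = 1.645 (power 95% → β = 0.05).
n = (3.605 × 29.9 / 18.1)² = 35.46
Round up: n = 36.

36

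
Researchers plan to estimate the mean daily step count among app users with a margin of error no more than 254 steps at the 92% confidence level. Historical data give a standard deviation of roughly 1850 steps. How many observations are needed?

163

For a mean, the margin of error is E = z·σ/√n, so n = (zσ/E)².
At 92% confidence, z = 1.751.
n = (1.751 × 1850 / 254)² = 162.65
Round up: n = 163.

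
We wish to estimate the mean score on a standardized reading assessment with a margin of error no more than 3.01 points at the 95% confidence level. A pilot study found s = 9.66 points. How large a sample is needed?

40

For a mean, the margin of error is E = z·σ/√n, so n = (zσ/E)².
At 95% confidence, z = 1.960.
n = (1.960 × 9.66 / 3.01)² = 39.57
Round up: n = 40.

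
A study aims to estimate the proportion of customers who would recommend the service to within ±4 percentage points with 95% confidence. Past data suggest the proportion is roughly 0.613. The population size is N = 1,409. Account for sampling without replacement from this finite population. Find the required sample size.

For a proportion with margin E = 0.04 at 95% confidence, z = 1.960.
n = p̂(1−p̂)(z/E)² = 0.613 × 0.387 × (1.960/0.04)² = 569.59 — call this n₀.
Finite-population correction with N = 1,409: n = n₀ / (1 + (n₀−1)/N) = 569.59 / 1.404 = 405.69
Round up: n = 406.

406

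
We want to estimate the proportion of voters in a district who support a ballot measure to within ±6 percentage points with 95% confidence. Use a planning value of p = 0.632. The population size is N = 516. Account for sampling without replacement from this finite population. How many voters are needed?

For a proportion with margin E = 0.06 at 95% confidence, z = 1.960.
n = p̂(1−p̂)(z/E)² = 0.632 × 0.368 × (1.960/0.06)² = 248.18 — call this n₀.
Finite-population correction with N = 516: n = n₀ / (1 + (n₀−1)/N) = 248.18 / 1.479 = 167.80
Round up: n = 168.

n = 168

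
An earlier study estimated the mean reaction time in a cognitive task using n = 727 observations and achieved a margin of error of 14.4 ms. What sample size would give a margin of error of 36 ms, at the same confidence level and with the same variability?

117

Margin of error scales as 1/√n, so n₂ = n₁·(E₁/E₂)².
n₂ = 727 × (14.4/36)² = 727 × 0.16 = 116.32
Round up: n₂ = 117.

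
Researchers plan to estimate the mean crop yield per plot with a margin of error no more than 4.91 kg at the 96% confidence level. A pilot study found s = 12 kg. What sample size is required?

For a mean, the margin of error is E = z·σ/√n, so n = (zσ/E)².
At 96% confidence, z = 2.054.
n = (2.054 × 12 / 4.91)² = 25.20
Round up: n = 26.

26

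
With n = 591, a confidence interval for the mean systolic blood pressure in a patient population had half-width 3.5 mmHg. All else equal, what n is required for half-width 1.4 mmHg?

Margin of error scales as 1/√n, so n₂ = n₁·(E₁/E₂)².
n₂ = 591 × (3.5/1.4)² = 591 × 6.25 = 3693.75
Round up: n₂ = 3694.

n = 3694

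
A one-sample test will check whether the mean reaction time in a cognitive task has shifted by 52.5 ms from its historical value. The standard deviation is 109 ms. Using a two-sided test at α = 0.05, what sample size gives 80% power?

For a one-sample z-test, n = ((z_{α/2} + z_β)·σ/δ)².
z_{α/2} = 1.960 (two-sided α = 0.05); z_β = 0.842 (power 80% → β = 0.2).
n = (2.802 × 109 / 52.5)² = 33.84
Round up: n = 34.

n = 34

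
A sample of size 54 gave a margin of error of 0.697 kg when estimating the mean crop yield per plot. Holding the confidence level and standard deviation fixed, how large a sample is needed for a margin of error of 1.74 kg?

Margin of error scales as 1/√n, so n₂ = n₁·(E₁/E₂)².
n₂ = 54 × (0.697/1.74)² = 54 × 0.1605 = 8.67
Round up: n₂ = 9.

9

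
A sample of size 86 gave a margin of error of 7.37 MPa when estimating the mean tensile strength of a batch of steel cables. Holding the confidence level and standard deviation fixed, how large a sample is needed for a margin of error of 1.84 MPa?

1380

Margin of error scales as 1/√n, so n₂ = n₁·(E₁/E₂)².
n₂ = 86 × (7.37/1.84)² = 86 × 16.04 = 1379.44
Round up: n₂ = 1380.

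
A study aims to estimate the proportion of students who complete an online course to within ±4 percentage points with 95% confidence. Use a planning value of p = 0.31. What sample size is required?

For a proportion with margin E = 0.04 at 95% confidence, z = 1.960.
n = p̂(1−p̂)(z/E)² = 0.31 × 0.69 × (1.960/0.04)² = 513.57
Round up: n = 514.

n = 514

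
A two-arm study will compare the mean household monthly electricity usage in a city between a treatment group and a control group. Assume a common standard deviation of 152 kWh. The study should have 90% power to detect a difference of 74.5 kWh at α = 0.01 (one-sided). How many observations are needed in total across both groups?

For two equal groups, n per group = 2·((z_α + z_β)·σ/δ)².
z_α = 2.326; z_β = 1.282 (power 90%).
n = 2 × (3.608 × 152 / 74.5)² = 2 × 54.19 = 108.38
Round up: n = 109 per group.
Total across both groups: 2 × 109 = 218.

218 total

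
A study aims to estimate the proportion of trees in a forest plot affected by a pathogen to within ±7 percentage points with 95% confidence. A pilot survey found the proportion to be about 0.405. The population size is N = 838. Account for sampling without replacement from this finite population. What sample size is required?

For a proportion with margin E = 0.07 at 95% confidence, z = 1.960.
n = p̂(1−p̂)(z/E)² = 0.405 × 0.595 × (1.960/0.07)² = 188.92 — call this n₀.
Finite-population correction with N = 838: n = n₀ / (1 + (n₀−1)/N) = 188.92 / 1.224 = 154.35
Round up: n = 155.

155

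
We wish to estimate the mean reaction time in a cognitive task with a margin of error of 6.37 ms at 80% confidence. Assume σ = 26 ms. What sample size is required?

28

For a mean, the margin of error is E = z·σ/√n, so n = (zσ/E)².
At 80% confidence, z = 1.282.
n = (1.282 × 26 / 6.37)² = 27.38
Round up: n = 28.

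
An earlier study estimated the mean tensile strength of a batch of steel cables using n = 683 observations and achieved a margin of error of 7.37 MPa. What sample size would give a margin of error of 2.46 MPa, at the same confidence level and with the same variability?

Margin of error scales as 1/√n, so n₂ = n₁·(E₁/E₂)².
n₂ = 683 × (7.37/2.46)² = 683 × 8.976 = 6130.61
Round up: n₂ = 6131.

6131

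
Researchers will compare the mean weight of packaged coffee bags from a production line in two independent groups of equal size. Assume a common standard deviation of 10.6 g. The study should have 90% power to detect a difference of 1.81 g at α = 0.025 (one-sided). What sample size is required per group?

For two equal groups, n per group = 2·((z_α + z_β)·σ/δ)².
z_α = 1.960; z_β = 1.282 (power 90%).
n = 2 × (3.242 × 10.6 / 1.81)² = 2 × 360.48 = 720.96
Round up: n = 721 per group.

721 per group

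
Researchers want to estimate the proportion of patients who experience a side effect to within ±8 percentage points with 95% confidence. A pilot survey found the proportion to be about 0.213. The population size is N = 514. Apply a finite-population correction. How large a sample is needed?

For a proportion with margin E = 0.08 at 95% confidence, z = 1.960.
n = p̂(1−p̂)(z/E)² = 0.213 × 0.787 × (1.960/0.08)² = 100.62 — call this n₀.
Finite-population correction with N = 514: n = n₀ / (1 + (n₀−1)/N) = 100.62 / 1.194 = 84.27
Round up: n = 85.

85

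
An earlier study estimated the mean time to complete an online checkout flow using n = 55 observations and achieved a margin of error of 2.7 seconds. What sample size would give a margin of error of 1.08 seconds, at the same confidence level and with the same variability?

344

Margin of error scales as 1/√n, so n₂ = n₁·(E₁/E₂)².
n₂ = 55 × (2.7/1.08)² = 55 × 6.25 = 343.75
Round up: n₂ = 344.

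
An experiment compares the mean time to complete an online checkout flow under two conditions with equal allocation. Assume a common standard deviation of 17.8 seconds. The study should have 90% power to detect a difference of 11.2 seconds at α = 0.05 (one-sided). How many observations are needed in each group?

44 per group

For two equal groups, n per group = 2·((z_α + z_β)·σ/δ)².
z_α = 1.645; z_β = 1.282 (power 90%).
n = 2 × (2.927 × 17.8 / 11.2)² = 2 × 21.64 = 43.28
Round up: n = 44 per group.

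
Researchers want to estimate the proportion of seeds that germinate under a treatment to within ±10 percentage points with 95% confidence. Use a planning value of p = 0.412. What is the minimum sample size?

94

For a proportion with margin E = 0.1 at 95% confidence, z = 1.960.
n = p̂(1−p̂)(z/E)² = 0.412 × 0.588 × (1.960/0.1)² = 93.07
Round up: n = 94.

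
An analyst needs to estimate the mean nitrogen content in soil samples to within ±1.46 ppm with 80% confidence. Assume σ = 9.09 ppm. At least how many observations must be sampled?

64

For a mean, the margin of error is E = z·σ/√n, so n = (zσ/E)².
At 80% confidence, z = 1.282.
n = (1.282 × 9.09 / 1.46)² = 63.71
Round up: n = 64.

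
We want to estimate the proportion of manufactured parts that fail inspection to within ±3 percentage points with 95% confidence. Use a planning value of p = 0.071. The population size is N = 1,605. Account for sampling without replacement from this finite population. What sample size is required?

240

For a proportion with margin E = 0.03 at 95% confidence, z = 1.960.
n = p̂(1−p̂)(z/E)² = 0.071 × 0.929 × (1.960/0.03)² = 281.54 — call this n₀.
Finite-population correction with N = 1,605: n = n₀ / (1 + (n₀−1)/N) = 281.54 / 1.175 = 239.61
Round up: n = 240.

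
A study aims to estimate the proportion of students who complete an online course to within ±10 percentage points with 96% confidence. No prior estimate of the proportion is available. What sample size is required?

For a proportion with margin E = 0.1 at 96% confidence, z = 2.054.
With no prior estimate, use p = 0.5, which maximizes p(1−p) at 0.25.
n = 0.25 × (z/E)² = 0.25 × (2.054/0.1)² = 105.47
Round up: n = 106.

106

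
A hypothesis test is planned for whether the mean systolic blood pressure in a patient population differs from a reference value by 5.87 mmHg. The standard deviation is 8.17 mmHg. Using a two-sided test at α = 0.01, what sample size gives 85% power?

For a one-sample z-test, n = ((z_{α/2} + z_β)·σ/δ)².
z_{α/2} = 2.576 (two-sided α = 0.01); z_β = 1.036 (power 85% → β = 0.15).
n = (3.612 × 8.17 / 5.87)² = 25.27
Round up: n = 26.

n = 26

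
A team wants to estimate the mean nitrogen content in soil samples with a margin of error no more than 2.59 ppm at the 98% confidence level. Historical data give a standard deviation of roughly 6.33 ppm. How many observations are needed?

n = 33

For a mean, the margin of error is E = z·σ/√n, so n = (zσ/E)².
At 98% confidence, z = 2.326.
n = (2.326 × 6.33 / 2.59)² = 32.32
Round up: n = 33.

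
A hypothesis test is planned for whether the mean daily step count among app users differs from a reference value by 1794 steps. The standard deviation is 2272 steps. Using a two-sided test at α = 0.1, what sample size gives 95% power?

For a one-sample z-test, n = ((z_{α/2} + z_β)·σ/δ)².
z_{α/2} = 1.645 (two-sided α = 0.1); z_β = 1.645 (power 95% → β = 0.05).
n = (3.290 × 2272 / 1794)² = 17.36
Round up: n = 18.

18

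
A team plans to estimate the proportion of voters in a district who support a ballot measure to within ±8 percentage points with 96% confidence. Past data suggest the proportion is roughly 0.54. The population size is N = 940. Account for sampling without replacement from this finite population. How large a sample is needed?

n = 140

For a proportion with margin E = 0.08 at 96% confidence, z = 2.054.
n = p̂(1−p̂)(z/E)² = 0.54 × 0.46 × (2.054/0.08)² = 163.75 — call this n₀.
Finite-population correction with N = 940: n = n₀ / (1 + (n₀−1)/N) = 163.75 / 1.173 = 139.60
Round up: n = 140.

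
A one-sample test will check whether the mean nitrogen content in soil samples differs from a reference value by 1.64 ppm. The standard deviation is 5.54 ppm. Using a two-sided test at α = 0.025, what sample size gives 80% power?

For a one-sample z-test, n = ((z_{α/2} + z_β)·σ/δ)².
z_{α/2} = 2.241 (two-sided α = 0.025); z_β = 0.842 (power 80% → β = 0.2).
n = (3.083 × 5.54 / 1.64)² = 108.46
Round up: n = 109.

n = 109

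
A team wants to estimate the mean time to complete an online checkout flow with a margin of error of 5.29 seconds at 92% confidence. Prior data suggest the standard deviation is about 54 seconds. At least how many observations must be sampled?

For a mean, the margin of error is E = z·σ/√n, so n = (zσ/E)².
At 92% confidence, z = 1.751.
n = (1.751 × 54 / 5.29)² = 319.48
Round up: n = 320.

n = 320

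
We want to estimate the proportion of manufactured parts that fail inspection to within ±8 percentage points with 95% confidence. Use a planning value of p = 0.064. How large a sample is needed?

36

For a proportion with margin E = 0.08 at 95% confidence, z = 1.960.
n = p̂(1−p̂)(z/E)² = 0.064 × 0.936 × (1.960/0.08)² = 35.96
Round up: n = 36.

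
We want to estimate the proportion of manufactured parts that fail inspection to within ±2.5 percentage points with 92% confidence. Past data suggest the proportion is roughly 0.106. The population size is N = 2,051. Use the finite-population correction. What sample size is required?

n = 380

For a proportion with margin E = 0.025 at 92% confidence, z = 1.751.
n = p̂(1−p̂)(z/E)² = 0.106 × 0.894 × (1.751/0.025)² = 464.87 — call this n₀.
Finite-population correction with N = 2,051: n = n₀ / (1 + (n₀−1)/N) = 464.87 / 1.226 = 379.18
Round up: n = 380.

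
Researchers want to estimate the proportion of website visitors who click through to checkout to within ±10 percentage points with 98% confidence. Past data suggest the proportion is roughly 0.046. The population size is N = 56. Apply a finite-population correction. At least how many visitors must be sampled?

n = 17

For a proportion with margin E = 0.1 at 98% confidence, z = 2.326.
n = p̂(1−p̂)(z/E)² = 0.046 × 0.954 × (2.326/0.1)² = 23.74 — call this n₀.
Finite-population correction with N = 56: n = n₀ / (1 + (n₀−1)/N) = 23.74 / 1.406 = 16.88
Round up: n = 17.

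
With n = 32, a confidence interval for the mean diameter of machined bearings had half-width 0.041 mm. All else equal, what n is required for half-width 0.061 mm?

Margin of error scales as 1/√n, so n₂ = n₁·(E₁/E₂)².
n₂ = 32 × (0.041/0.061)² = 32 × 0.4518 = 14.46
Round up: n₂ = 15.

15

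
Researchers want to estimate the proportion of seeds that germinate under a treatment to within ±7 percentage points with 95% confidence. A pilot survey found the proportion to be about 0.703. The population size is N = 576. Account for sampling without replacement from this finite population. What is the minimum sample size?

128

For a proportion with margin E = 0.07 at 95% confidence, z = 1.960.
n = p̂(1−p̂)(z/E)² = 0.703 × 0.297 × (1.960/0.07)² = 163.69 — call this n₀.
Finite-population correction with N = 576: n = n₀ / (1 + (n₀−1)/N) = 163.69 / 1.282 = 127.68
Round up: n = 128.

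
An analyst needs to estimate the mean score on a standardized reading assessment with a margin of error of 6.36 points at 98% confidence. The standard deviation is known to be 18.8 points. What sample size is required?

n = 48

For a mean, the margin of error is E = z·σ/√n, so n = (zσ/E)².
At 98% confidence, z = 2.326.
n = (2.326 × 18.8 / 6.36)² = 47.27
Round up: n = 48.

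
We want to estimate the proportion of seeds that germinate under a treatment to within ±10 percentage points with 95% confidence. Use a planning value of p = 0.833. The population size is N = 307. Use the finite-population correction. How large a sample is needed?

For a proportion with margin E = 0.1 at 95% confidence, z = 1.960.
n = p̂(1−p̂)(z/E)² = 0.833 × 0.167 × (1.960/0.1)² = 53.44 — call this n₀.
Finite-population correction with N = 307: n = n₀ / (1 + (n₀−1)/N) = 53.44 / 1.171 = 45.64
Round up: n = 46.

46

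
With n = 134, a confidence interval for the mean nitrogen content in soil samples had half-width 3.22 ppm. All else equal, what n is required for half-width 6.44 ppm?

Margin of error scales as 1/√n, so n₂ = n₁·(E₁/E₂)².
n₂ = 134 × (3.22/6.44)² = 134 × 0.25 = 33.50
Round up: n₂ = 34.

34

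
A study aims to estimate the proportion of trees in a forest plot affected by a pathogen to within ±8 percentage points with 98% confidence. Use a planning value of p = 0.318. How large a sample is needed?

n = 184

For a proportion with margin E = 0.08 at 98% confidence, z = 2.326.
n = p̂(1−p̂)(z/E)² = 0.318 × 0.682 × (2.326/0.08)² = 183.34
Round up: n = 184.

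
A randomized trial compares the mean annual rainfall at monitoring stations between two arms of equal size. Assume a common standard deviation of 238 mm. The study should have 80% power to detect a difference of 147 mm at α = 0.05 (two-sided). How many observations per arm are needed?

42 per group

For two equal groups, n per group = 2·((z_{α/2} + z_β)·σ/δ)².
z_{α/2} = 1.960; z_β = 0.842 (power 80%).
n = 2 × (2.802 × 238 / 147)² = 2 × 20.58 = 41.16
Round up: n = 42 per group.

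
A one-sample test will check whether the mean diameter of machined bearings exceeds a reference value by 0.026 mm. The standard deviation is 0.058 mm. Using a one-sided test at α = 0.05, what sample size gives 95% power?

54

For a one-sample z-test, n = ((z_α + z_β)·σ/δ)².
z_α = 1.645 (one-sided α = 0.05); z_β = 1.645 (power 95% → β = 0.05).
n = (3.290 × 0.058 / 0.026)² = 53.86
Round up: n = 54.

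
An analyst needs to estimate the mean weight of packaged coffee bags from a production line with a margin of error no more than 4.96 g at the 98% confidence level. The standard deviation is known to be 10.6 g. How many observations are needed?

n = 25

For a mean, the margin of error is E = z·σ/√n, so n = (zσ/E)².
At 98% confidence, z = 2.326.
n = (2.326 × 10.6 / 4.96)² = 24.71
Round up: n = 25.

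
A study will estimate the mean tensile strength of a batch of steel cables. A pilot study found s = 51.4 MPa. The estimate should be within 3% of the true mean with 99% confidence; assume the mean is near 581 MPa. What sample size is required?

58

For a mean, the margin of error is E = z·σ/√n, so n = (zσ/E)².
At 99% confidence, z = 2.576.
E = 3% of 581 = 17.43 MPa.
n = (2.576 × 51.4 / 17.43)² = 57.71
Round up: n = 58.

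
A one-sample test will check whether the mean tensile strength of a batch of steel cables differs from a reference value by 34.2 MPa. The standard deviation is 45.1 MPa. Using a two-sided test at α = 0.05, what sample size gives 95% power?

For a one-sample z-test, n = ((z_{α/2} + z_β)·σ/δ)².
z_{α/2} = 1.960 (two-sided α = 0.05); z_β = 1.645 (power 95% → β = 0.05).
n = (3.605 × 45.1 / 34.2)² = 22.60
Round up: n = 23.

23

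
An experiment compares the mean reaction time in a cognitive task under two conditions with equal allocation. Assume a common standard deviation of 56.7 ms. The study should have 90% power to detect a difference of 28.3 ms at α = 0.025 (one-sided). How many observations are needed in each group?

For two equal groups, n per group = 2·((z_α + z_β)·σ/δ)².
z_α = 1.960; z_β = 1.282 (power 90%).
n = 2 × (3.242 × 56.7 / 28.3)² = 2 × 42.19 = 84.38
Round up: n = 85 per group.

85 per group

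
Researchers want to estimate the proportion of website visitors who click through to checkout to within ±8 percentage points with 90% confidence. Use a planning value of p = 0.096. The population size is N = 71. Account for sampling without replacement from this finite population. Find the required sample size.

n = 25

For a proportion with margin E = 0.08 at 90% confidence, z = 1.645.
n = p̂(1−p̂)(z/E)² = 0.096 × 0.904 × (1.645/0.08)² = 36.69 — call this n₀.
Finite-population correction with N = 71: n = n₀ / (1 + (n₀−1)/N) = 36.69 / 1.503 = 24.41
Round up: n = 25.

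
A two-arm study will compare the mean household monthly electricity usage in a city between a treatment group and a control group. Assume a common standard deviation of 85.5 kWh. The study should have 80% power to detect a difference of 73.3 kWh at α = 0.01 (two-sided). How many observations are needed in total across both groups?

64 total

For two equal groups, n per group = 2·((z_{α/2} + z_β)·σ/δ)².
z_{α/2} = 2.576; z_β = 0.842 (power 80%).
n = 2 × (3.418 × 85.5 / 73.3)² = 2 × 15.90 = 31.80
Round up: n = 32 per group.
Total across both groups: 2 × 32 = 64.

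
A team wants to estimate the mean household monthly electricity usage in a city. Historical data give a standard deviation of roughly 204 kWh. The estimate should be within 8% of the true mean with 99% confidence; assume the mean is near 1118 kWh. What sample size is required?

For a mean, the margin of error is E = z·σ/√n, so n = (zσ/E)².
At 99% confidence, z = 2.576.
E = 8% of 1118 = 89.44 kWh.
n = (2.576 × 204 / 89.44)² = 34.52
Round up: n = 35.

35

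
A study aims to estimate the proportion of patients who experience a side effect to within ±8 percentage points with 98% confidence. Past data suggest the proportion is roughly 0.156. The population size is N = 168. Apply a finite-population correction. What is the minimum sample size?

For a proportion with margin E = 0.08 at 98% confidence, z = 2.326.
n = p̂(1−p̂)(z/E)² = 0.156 × 0.844 × (2.326/0.08)² = 111.30 — call this n₀.
Finite-population correction with N = 168: n = n₀ / (1 + (n₀−1)/N) = 111.30 / 1.657 = 67.17
Round up: n = 68.

68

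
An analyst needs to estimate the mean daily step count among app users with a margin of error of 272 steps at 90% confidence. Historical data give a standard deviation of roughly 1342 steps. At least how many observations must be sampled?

For a mean, the margin of error is E = z·σ/√n, so n = (zσ/E)².
At 90% confidence, z = 1.645.
n = (1.645 × 1342 / 272)² = 65.87
Round up: n = 66.

66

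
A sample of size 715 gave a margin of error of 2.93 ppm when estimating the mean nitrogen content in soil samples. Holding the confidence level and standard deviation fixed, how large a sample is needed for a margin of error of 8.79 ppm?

Margin of error scales as 1/√n, so n₂ = n₁·(E₁/E₂)².
n₂ = 715 × (2.93/8.79)² = 715 × 0.1111 = 79.44
Round up: n₂ = 80.

80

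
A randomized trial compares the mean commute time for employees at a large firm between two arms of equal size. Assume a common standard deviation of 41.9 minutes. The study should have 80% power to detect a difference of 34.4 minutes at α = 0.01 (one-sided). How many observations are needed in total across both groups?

60 total

For two equal groups, n per group = 2·((z_α + z_β)·σ/δ)².
z_α = 2.326; z_β = 0.842 (power 80%).
n = 2 × (3.168 × 41.9 / 34.4)² = 2 × 14.89 = 29.78
Round up: n = 30 per group.
Total across both groups: 2 × 30 = 60.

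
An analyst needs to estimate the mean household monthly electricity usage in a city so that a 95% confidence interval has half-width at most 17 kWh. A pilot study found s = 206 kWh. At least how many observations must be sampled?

For a mean, the margin of error is E = z·σ/√n, so n = (zσ/E)².
At 95% confidence, z = 1.960.
n = (1.960 × 206 / 17)² = 564.09
Round up: n = 565.

565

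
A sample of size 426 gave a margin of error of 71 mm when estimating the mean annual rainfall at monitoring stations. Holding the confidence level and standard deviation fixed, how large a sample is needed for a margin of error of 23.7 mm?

3824

Margin of error scales as 1/√n, so n₂ = n₁·(E₁/E₂)².
n₂ = 426 × (71/23.7)² = 426 × 8.975 = 3823.35
Round up: n₂ = 3824.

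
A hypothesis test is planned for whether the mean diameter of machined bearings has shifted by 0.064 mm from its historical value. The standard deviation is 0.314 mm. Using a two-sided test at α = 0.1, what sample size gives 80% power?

For a one-sample z-test, n = ((z_{α/2} + z_β)·σ/δ)².
z_{α/2} = 1.645 (two-sided α = 0.1); z_β = 0.842 (power 80% → β = 0.2).
n = (2.487 × 0.314 / 0.064)² = 148.88
Round up: n = 149.

149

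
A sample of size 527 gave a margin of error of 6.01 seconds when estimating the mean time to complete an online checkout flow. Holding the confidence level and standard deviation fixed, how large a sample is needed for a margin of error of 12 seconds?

n = 133

Margin of error scales as 1/√n, so n₂ = n₁·(E₁/E₂)².
n₂ = 527 × (6.01/12)² = 527 × 0.2508 = 132.17
Round up: n₂ = 133.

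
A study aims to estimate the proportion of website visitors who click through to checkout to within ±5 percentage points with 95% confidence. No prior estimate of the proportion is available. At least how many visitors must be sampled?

For a proportion with margin E = 0.05 at 95% confidence, z = 1.960.
With no prior estimate, use p = 0.5, which maximizes p(1−p) at 0.25.
n = 0.25 × (z/E)² = 0.25 × (1.960/0.05)² = 384.16
Round up: n = 385.

n = 385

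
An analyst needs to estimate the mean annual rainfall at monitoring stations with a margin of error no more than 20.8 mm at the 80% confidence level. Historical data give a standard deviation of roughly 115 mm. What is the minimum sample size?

n = 51

For a mean, the margin of error is E = z·σ/√n, so n = (zσ/E)².
At 80% confidence, z = 1.282.
n = (1.282 × 115 / 20.8)² = 50.24
Round up: n = 51.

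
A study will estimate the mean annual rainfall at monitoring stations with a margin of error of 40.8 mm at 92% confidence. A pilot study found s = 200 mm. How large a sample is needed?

For a mean, the margin of error is E = z·σ/√n, so n = (zσ/E)².
At 92% confidence, z = 1.751.
n = (1.751 × 200 / 40.8)² = 73.67
Round up: n = 74.

74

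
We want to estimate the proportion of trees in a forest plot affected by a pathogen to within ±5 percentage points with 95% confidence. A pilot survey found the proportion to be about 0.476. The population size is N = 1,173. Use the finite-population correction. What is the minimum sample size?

For a proportion with margin E = 0.05 at 95% confidence, z = 1.960.
n = p̂(1−p̂)(z/E)² = 0.476 × 0.524 × (1.960/0.05)² = 383.27 — call this n₀.
Finite-population correction with N = 1,173: n = n₀ / (1 + (n₀−1)/N) = 383.27 / 1.326 = 289.04
Round up: n = 290.

n = 290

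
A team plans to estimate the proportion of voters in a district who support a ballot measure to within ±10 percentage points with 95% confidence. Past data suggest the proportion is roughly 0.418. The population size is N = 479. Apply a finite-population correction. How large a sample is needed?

79

For a proportion with margin E = 0.1 at 95% confidence, z = 1.960.
n = p̂(1−p̂)(z/E)² = 0.418 × 0.582 × (1.960/0.1)² = 93.46 — call this n₀.
Finite-population correction with N = 479: n = n₀ / (1 + (n₀−1)/N) = 93.46 / 1.193 = 78.34
Round up: n = 79.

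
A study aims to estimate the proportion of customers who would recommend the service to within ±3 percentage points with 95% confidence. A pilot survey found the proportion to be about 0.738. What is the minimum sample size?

For a proportion with margin E = 0.03 at 95% confidence, z = 1.960.
n = p̂(1−p̂)(z/E)² = 0.738 × 0.262 × (1.960/0.03)² = 825.33
Round up: n = 826.

826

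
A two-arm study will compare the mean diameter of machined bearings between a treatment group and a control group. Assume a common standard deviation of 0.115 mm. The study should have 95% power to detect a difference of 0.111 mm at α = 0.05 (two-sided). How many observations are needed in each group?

28 per group

For two equal groups, n per group = 2·((z_{α/2} + z_β)·σ/δ)².
z_{α/2} = 1.960; z_β = 1.645 (power 95%).
n = 2 × (3.605 × 0.115 / 0.111)² = 2 × 13.95 = 27.90
Round up: n = 28 per group.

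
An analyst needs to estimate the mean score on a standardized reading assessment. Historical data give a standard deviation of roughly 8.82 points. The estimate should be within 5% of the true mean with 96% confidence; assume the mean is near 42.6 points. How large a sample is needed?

For a mean, the margin of error is E = z·σ/√n, so n = (zσ/E)².
At 96% confidence, z = 2.054.
E = 5% of 42.6 = 2.13 points.
n = (2.054 × 8.82 / 2.13)² = 72.34
Round up: n = 73.

n = 73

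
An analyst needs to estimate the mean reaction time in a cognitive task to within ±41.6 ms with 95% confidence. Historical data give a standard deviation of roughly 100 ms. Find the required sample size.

For a mean, the margin of error is E = z·σ/√n, so n = (zσ/E)².
At 95% confidence, z = 1.960.
n = (1.960 × 100 / 41.6)² = 22.20
Round up: n = 23.

23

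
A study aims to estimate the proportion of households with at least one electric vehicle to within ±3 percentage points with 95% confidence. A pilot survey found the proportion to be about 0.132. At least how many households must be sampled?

For a proportion with margin E = 0.03 at 95% confidence, z = 1.960.
n = p̂(1−p̂)(z/E)² = 0.132 × 0.868 × (1.960/0.03)² = 489.06
Round up: n = 490.

490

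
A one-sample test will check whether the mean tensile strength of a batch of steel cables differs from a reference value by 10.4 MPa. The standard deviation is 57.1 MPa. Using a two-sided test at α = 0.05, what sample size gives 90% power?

317

For a one-sample z-test, n = ((z_{α/2} + z_β)·σ/δ)².
z_{α/2} = 1.960 (two-sided α = 0.05); z_β = 1.282 (power 90% → β = 0.1).
n = (3.242 × 57.1 / 10.4)² = 316.83
Round up: n = 317.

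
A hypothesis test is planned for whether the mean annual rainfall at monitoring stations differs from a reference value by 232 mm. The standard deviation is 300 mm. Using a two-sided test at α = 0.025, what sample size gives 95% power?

For a one-sample z-test, n = ((z_{α/2} + z_β)·σ/δ)².
z_{α/2} = 2.241 (two-sided α = 0.025); z_β = 1.645 (power 95% → β = 0.05).
n = (3.886 × 300 / 232)² = 25.25
Round up: n = 26.

n = 26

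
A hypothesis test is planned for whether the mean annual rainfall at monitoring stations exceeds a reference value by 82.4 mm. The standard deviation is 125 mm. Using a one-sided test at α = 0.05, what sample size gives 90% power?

For a one-sample z-test, n = ((z_α + z_β)·σ/δ)².
z_α = 1.645 (one-sided α = 0.05); z_β = 1.282 (power 90% → β = 0.1).
n = (2.927 × 125 / 82.4)² = 19.72
Round up: n = 20.

20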